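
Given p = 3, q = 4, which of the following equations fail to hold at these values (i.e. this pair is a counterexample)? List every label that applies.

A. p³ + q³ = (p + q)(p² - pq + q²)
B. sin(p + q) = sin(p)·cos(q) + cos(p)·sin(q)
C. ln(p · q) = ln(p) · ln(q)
Evaluating each claim at the given values:
A. LHS = 91, RHS = 91 → holds here (LHS = RHS)
B. LHS = sin(7) ≈ 0.657, RHS = sin(3)·cos(4) + sin(4)·cos(3) ≈ 0.657 → holds here (LHS = RHS)
C. LHS = ln(12) ≈ 2.485, RHS = ln(3)·ln(4) ≈ 1.523 → fails here (LHS ≠ RHS)

Answer: C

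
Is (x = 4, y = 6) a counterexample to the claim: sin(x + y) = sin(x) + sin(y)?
Yes

Substituting x = 4, y = 6:
LHS = sin(4 + 6) = sin(10) ≈ -0.544
RHS = sin(4) + sin(6) ≈ -1.036

Since LHS ≠ RHS, this pair disproves the claim.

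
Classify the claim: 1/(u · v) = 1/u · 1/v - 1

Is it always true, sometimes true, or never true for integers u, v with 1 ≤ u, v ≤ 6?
Never true

The claim fails for every pair in the range. For instance at (u, v) = (5, 1): LHS = 1/5, RHS = -4/5.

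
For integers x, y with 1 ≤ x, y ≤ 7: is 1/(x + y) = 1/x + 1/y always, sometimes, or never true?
The claim fails for every pair in the range. For instance at (x, y) = (2, 1): LHS = 1/3, RHS = 3/2.

Answer: Never true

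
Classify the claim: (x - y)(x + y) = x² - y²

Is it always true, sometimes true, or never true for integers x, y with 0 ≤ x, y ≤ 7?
Always true

The identity holds for every pair in the range. For instance at (x, y) = (7, 1): both sides equal 48.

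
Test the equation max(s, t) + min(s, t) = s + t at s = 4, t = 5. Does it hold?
Substituting s = 4, t = 5:

LHS = max(4, 5) + min(4, 5) = 9
RHS = 4 + 5 = 9

LHS = RHS, so the equation holds at this point.

Answer: Holds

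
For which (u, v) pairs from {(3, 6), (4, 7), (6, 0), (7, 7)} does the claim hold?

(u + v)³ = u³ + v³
Testing each pair:
(3, 6): LHS = 729, RHS = 243 → fails
(4, 7): LHS = 1331, RHS = 407 → fails
(6, 0): LHS = 216, RHS = 216 → holds
(7, 7): LHS = 2744, RHS = 686 → fails

1 of 4 pairs satisfies the claim.

Answer: (6, 0)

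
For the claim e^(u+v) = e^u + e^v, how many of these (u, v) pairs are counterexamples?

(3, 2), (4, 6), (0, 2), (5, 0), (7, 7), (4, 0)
6

Testing each pair:
(3, 2): LHS = e^5 ≈ 148.4, RHS = e^2 + e^3 ≈ 27.47 → counterexample
(4, 6): LHS = e^10 ≈ 22026.5, RHS = e^4 + e^6 ≈ 458 → counterexample
(0, 2): LHS = e^2 ≈ 7.389, RHS = 1 + e^2 ≈ 8.389 → counterexample
(5, 0): LHS = e^5 ≈ 148.4, RHS = 1 + e^5 ≈ 149.4 → counterexample
(7, 7): LHS = e^14 ≈ 1202604.3, RHS = 2·e^7 ≈ 2193 → counterexample
(4, 0): LHS = e^4 ≈ 54.6, RHS = 1 + e^4 ≈ 55.6 → counterexample

That makes 6 counterexamples.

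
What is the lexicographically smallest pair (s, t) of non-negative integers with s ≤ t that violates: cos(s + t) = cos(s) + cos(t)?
(s, t) = (0, 0)

Substituting (0, 0) into the claim:
LHS = cos(0 + 0) = 1
RHS = cos(0) + cos(0) = 2

Since LHS ≠ RHS, this pair disproves the claim, and no lexicographically smaller pair (s ≤ t, non-negative integers) does.

For instance (5, 6) is also a counterexample (LHS = cos(11) ≈ 0.004426, RHS = cos(5) + cos(6) ≈ 1.244), but it's lexicographically larger.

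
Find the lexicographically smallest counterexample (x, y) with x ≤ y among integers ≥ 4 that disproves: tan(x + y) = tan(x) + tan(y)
(x, y) = (4, 4)

Substituting (4, 4) into the claim:
LHS = tan(4 + 4) = tan(8) ≈ -6.8
RHS = tan(4) + tan(4) = 2·tan(4) ≈ 2.316

Since LHS ≠ RHS, this pair disproves the claim, and no lexicographically smaller pair (x ≤ y, integers ≥ 4) does.

For instance (5, 5) is also a counterexample (LHS = tan(10) ≈ 0.6484, RHS = 2·tan(5) ≈ -6.761), but it's lexicographically larger.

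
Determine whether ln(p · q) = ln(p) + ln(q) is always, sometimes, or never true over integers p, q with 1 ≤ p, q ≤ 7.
Always true

The identity holds for every pair in the range. For instance at (p, q) = (7, 5): both sides equal ln(35) ≈ 3.555.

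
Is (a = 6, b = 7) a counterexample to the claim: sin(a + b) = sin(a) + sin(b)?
Yes

Substituting a = 6, b = 7:
LHS = sin(6 + 7) = sin(13) ≈ 0.4202
RHS = sin(6) + sin(7) ≈ 0.3776

Since LHS ≠ RHS, this pair disproves the claim.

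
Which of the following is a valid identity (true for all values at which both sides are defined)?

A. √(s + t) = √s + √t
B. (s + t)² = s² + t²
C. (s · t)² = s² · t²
A: fails at (1, 4) — LHS = √(5) ≈ 2.236, RHS = 3.
B: fails at (3, 3) — LHS = 36, RHS = 18.
C: holds — e.g. at (6, 7), both sides equal 1764.

Answer: C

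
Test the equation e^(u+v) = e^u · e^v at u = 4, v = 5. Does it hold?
Holds

Substituting u = 4, v = 5:

LHS = e^(4+5) = e^9 ≈ 8103
RHS = e^4 · e^5 = e^9 ≈ 8103

LHS = RHS, so the equation holds at this point.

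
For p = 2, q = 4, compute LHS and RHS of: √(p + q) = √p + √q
LHS = √(2 + 4) = √(6) ≈ 2.449
RHS = √2 + √4 = √(2) + 2 ≈ 3.414

LHS ≠ RHS (they differ by about 0.9647), so the equation does not hold here.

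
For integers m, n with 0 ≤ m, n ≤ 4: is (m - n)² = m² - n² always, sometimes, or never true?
It holds at (m, n) = (2, 2) (both sides equal 0), but fails at (m, n) = (3, 1) (LHS = 4, RHS = 8).

Answer: Sometimes true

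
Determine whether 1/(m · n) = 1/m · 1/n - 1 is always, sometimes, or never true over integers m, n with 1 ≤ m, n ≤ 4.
Never true

The claim fails for every pair in the range. For instance at (m, n) = (3, 1): LHS = 1/3, RHS = -2/3.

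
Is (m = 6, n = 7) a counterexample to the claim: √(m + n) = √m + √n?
Substituting m = 6, n = 7:
LHS = √(6 + 7) = √(13) ≈ 3.606
RHS = √6 + √7 = √(6) + √(7) ≈ 5.095

Since LHS ≠ RHS, this pair disproves the claim.

Answer: Yes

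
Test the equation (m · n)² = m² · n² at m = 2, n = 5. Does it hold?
Holds

Substituting m = 2, n = 5:

LHS = (2 · 5)² = 100
RHS = 2² · 5² = 100

LHS = RHS, so the equation holds at this point.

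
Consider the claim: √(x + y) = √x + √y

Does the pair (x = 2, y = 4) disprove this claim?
Substituting x = 2, y = 4:
LHS = √(2 + 4) = √(6) ≈ 2.449
RHS = √2 + √4 = √(2) + 2 ≈ 3.414

Since LHS ≠ RHS, this pair disproves the claim.

Answer: Yes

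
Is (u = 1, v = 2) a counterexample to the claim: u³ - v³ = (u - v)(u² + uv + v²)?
No

Substituting u = 1, v = 2:
LHS = 1³ - 2³ = -7
RHS = (1 - 2)(1² + 1·2 + 2²) = -7

The sides agree, so this pair does not disprove the claim.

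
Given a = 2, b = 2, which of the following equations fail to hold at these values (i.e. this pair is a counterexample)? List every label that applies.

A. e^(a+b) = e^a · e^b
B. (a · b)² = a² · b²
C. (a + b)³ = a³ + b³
C

Evaluating each claim at the given values:
A. LHS = e^4 ≈ 54.6, RHS = e^4 ≈ 54.6 → holds here (LHS = RHS)
B. LHS = 16, RHS = 16 → holds here (LHS = RHS)
C. LHS = 64, RHS = 16 → fails here (LHS ≠ RHS)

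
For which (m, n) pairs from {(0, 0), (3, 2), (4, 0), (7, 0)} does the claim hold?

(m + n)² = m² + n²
Testing each pair:
(0, 0): LHS = 0, RHS = 0 → holds
(3, 2): LHS = 25, RHS = 13 → fails
(4, 0): LHS = 16, RHS = 16 → holds
(7, 0): LHS = 49, RHS = 49 → holds

3 of 4 pairs satisfy the claim.

Answer: (0, 0), (4, 0), (7, 0)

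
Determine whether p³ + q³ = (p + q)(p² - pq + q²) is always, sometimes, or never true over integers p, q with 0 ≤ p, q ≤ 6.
The identity holds for every pair in the range. For instance at (p, q) = (4, 1): both sides equal 65.

Answer: Always true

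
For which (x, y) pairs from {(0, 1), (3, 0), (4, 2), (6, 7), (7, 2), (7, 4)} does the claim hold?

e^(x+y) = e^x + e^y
Testing each pair:
(0, 1): LHS = e ≈ 2.718, RHS = 1 + e ≈ 3.718 → fails
(3, 0): LHS = e^3 ≈ 20.09, RHS = 1 + e^3 ≈ 21.09 → fails
(4, 2): LHS = e^6 ≈ 403.4, RHS = e^2 + e^4 ≈ 61.99 → fails
(6, 7): LHS = e^13 ≈ 442413.4, RHS = e^6 + e^7 ≈ 1500 → fails
(7, 2): LHS = e^9 ≈ 8103, RHS = e^2 + e^7 ≈ 1104 → fails
(7, 4): LHS = e^11 ≈ 59874.1, RHS = e^4 + e^7 ≈ 1151 → fails

No pair satisfies the claim.

Answer: None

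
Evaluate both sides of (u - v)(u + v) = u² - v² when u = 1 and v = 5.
LHS = (1 - 5)(1 + 5) = -24
RHS = 1² - 5² = -24

LHS = RHS: the two sides agree.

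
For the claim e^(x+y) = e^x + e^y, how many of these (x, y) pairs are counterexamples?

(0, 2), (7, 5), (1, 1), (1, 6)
Testing each pair:
(0, 2): LHS = e^2 ≈ 7.389, RHS = 1 + e^2 ≈ 8.389 → counterexample
(7, 5): LHS = e^12 ≈ 162754.8, RHS = e^5 + e^7 ≈ 1245 → counterexample
(1, 1): LHS = e^2 ≈ 7.389, RHS = 2·e ≈ 5.437 → counterexample
(1, 6): LHS = e^7 ≈ 1097, RHS = e + e^6 ≈ 406.1 → counterexample

That makes 4 counterexamples.

Answer: 4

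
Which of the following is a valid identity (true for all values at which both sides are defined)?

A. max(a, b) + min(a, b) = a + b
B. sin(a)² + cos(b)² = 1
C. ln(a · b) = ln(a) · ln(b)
A: holds — e.g. at (2, 5), both sides equal 7.
B: fails at (3, 7) — LHS = sin(3)² + cos(7)² ≈ 0.5883, RHS = 1.
C: fails at (3, 4) — LHS = ln(12) ≈ 2.485, RHS = ln(3)·ln(4) ≈ 1.523.

Answer: A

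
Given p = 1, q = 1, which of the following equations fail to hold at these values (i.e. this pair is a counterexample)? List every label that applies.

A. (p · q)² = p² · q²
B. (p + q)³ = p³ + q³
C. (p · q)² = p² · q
Evaluating each claim at the given values:
A. LHS = 1, RHS = 1 → holds here (LHS = RHS)
B. LHS = 8, RHS = 2 → fails here (LHS ≠ RHS)
C. LHS = 1, RHS = 1 → holds here (LHS = RHS)

Answer: B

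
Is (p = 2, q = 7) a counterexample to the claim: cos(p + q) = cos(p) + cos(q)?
Yes

Substituting p = 2, q = 7:
LHS = cos(2 + 7) = cos(9) ≈ -0.9111
RHS = cos(2) + cos(7) ≈ 0.3378

Since LHS ≠ RHS, this pair disproves the claim.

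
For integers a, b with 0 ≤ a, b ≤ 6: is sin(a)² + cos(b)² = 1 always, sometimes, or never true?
It holds at (a, b) = (0, 0) (both sides equal 1), but fails at (a, b) = (1, 6) (LHS = sin(1)² + cos(6)² ≈ 1.63, RHS = 1).

Answer: Sometimes true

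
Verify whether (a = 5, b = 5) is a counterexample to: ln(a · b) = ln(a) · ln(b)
Yes

Substituting a = 5, b = 5:
LHS = ln(5 · 5) = ln(25) ≈ 3.219
RHS = ln(5) · ln(5) = ln(5)² ≈ 2.59

Since LHS ≠ RHS, this pair disproves the claim.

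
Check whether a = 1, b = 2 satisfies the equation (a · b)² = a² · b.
Substituting a = 1, b = 2:

LHS = (1 · 2)² = 4
RHS = 1² · 2 = 2

LHS ≠ RHS, so the equation does not hold at this point.

Answer: Fails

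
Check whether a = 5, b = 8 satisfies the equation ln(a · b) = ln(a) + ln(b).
Holds

Substituting a = 5, b = 8:

LHS = ln(5 · 8) = ln(40) ≈ 3.689
RHS = ln(5) + ln(8) ≈ 3.689

LHS = RHS, so the equation holds at this point.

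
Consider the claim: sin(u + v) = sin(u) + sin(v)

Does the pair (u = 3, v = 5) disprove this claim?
Yes

Substituting u = 3, v = 5:
LHS = sin(3 + 5) = sin(8) ≈ 0.9894
RHS = sin(3) + sin(5) ≈ -0.8178

Since LHS ≠ RHS, this pair disproves the claim.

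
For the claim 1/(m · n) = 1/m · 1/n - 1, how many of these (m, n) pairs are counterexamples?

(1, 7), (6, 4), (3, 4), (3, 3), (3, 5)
5

Testing each pair:
(1, 7): LHS = 1/7, RHS = -6/7 → counterexample
(6, 4): LHS = 1/24, RHS = -23/24 → counterexample
(3, 4): LHS = 1/12, RHS = -11/12 → counterexample
(3, 3): LHS = 1/9, RHS = -8/9 → counterexample
(3, 5): LHS = 1/15, RHS = -14/15 → counterexample

That makes 5 counterexamples.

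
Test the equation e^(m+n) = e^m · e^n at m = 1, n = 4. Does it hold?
Substituting m = 1, n = 4:

LHS = e^(1+4) = e^5 ≈ 148.4
RHS = e^1 · e^4 = e^5 ≈ 148.4

LHS = RHS, so the equation holds at this point.

Answer: Holds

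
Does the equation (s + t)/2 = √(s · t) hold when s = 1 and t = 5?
Substituting s = 1, t = 5:

LHS = (1 + 5)/2 = 3
RHS = √(1 · 5) = √(5) ≈ 2.236

LHS ≠ RHS, so the equation does not hold at this point.

Answer: Fails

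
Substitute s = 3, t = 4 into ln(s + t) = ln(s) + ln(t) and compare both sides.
LHS = ln(3 + 4) = ln(7) ≈ 1.946
RHS = ln(3) + ln(4) ≈ 2.485

LHS ≠ RHS (they differ by about 0.539), so the equation does not hold here.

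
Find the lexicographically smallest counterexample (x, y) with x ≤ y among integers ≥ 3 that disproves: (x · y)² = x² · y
Substituting (3, 3) into the claim:
LHS = (3 · 3)² = 81
RHS = 3² · 3 = 27

Since LHS ≠ RHS, this pair disproves the claim, and no lexicographically smaller pair (x ≤ y, integers ≥ 3) does.

For instance (6, 8) is also a counterexample (LHS = 2304, RHS = 288), but it's lexicographically larger.

Answer: (x, y) = (3, 3)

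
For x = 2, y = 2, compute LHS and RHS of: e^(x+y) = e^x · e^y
LHS = e^(2+2) = e^4 ≈ 54.6
RHS = e^2 · e^2 = e^4 ≈ 54.6

LHS = RHS: the two sides agree.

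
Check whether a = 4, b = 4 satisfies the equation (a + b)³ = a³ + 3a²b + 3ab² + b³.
Substituting a = 4, b = 4:

LHS = (4 + 4)³ = 512
RHS = 4³ + 3·4²·4 + 3·4·4² + 4³ = 512

LHS = RHS, so the equation holds at this point.

Answer: Holds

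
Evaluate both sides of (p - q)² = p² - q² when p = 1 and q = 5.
LHS = (1 - 5)² = 16
RHS = 1² - 5² = -24

LHS ≠ RHS, so the equation does not hold here.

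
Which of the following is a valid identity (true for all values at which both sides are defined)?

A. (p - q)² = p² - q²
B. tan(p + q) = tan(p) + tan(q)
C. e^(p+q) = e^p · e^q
C

A: fails at (1, 3) — LHS = 4, RHS = -8.
B: fails at (5, 8) — LHS = tan(13) ≈ 0.463, RHS = tan(8) + tan(5) ≈ -10.18.
C: holds — e.g. at (4, 5), both sides equal e^9 ≈ 8103.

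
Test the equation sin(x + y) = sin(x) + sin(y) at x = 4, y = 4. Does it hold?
Fails

Substituting x = 4, y = 4:

LHS = sin(4 + 4) = sin(8) ≈ 0.9894
RHS = sin(4) + sin(4) = 2·sin(4) ≈ -1.514

LHS ≠ RHS, so the equation does not hold at this point.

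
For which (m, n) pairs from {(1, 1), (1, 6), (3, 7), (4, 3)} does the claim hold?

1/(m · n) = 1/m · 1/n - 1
None

Testing each pair:
(1, 1): LHS = 1, RHS = 0 → fails
(1, 6): LHS = 1/6, RHS = -5/6 → fails
(3, 7): LHS = 1/21, RHS = -20/21 → fails
(4, 3): LHS = 1/12, RHS = -11/12 → fails

No pair satisfies the claim.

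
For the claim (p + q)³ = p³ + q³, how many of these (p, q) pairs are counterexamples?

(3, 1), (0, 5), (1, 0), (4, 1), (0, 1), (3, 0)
2

Testing each pair:
(3, 1): LHS = 64, RHS = 28 → counterexample
(0, 5): LHS = 125, RHS = 125 → satisfies claim
(1, 0): LHS = 1, RHS = 1 → satisfies claim
(4, 1): LHS = 125, RHS = 65 → counterexample
(0, 1): LHS = 1, RHS = 1 → satisfies claim
(3, 0): LHS = 27, RHS = 27 → satisfies claim

That makes 2 counterexamples.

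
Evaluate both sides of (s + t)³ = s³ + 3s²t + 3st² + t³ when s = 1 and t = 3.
LHS = (1 + 3)³ = 64
RHS = 1³ + 3·1²·3 + 3·1·3² + 3³ = 64

LHS = RHS: the two sides agree.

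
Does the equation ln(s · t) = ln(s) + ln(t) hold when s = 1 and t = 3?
Substituting s = 1, t = 3:

LHS = ln(1 · 3) = ln(3) ≈ 1.099
RHS = ln(1) + ln(3) = ln(3) ≈ 1.099

LHS = RHS, so the equation holds at this point.

Answer: Holds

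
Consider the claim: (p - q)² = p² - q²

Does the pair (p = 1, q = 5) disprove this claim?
Substituting p = 1, q = 5:
LHS = (1 - 5)² = 16
RHS = 1² - 5² = -24

Since LHS ≠ RHS, this pair disproves the claim.

Answer: Yes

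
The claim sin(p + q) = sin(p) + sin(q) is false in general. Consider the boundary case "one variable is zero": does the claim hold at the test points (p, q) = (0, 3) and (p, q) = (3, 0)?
Yes, holds at both test points

At (0, 3): LHS = sin(3) ≈ 0.1411, RHS = sin(3) ≈ 0.1411 → equal
At (3, 0): LHS = sin(3) ≈ 0.1411, RHS = sin(3) ≈ 0.1411 → equal

So the claim does hold at both of these boundary points, even though it is not an identity.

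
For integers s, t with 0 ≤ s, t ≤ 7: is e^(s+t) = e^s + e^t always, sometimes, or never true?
Never true

The claim fails for every pair in the range. For instance at (s, t) = (3, 3): LHS = e^6 ≈ 403.4, RHS = 2·e^3 ≈ 40.17.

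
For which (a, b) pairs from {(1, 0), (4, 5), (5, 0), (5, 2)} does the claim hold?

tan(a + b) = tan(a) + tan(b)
Testing each pair:
(1, 0): LHS = tan(1) ≈ 1.557, RHS = tan(1) ≈ 1.557 → holds
(4, 5): LHS = tan(9) ≈ -0.4523, RHS = tan(5) + tan(4) ≈ -2.223 → fails
(5, 0): LHS = tan(5) ≈ -3.381, RHS = tan(5) ≈ -3.381 → holds
(5, 2): LHS = tan(7) ≈ 0.8714, RHS = tan(5) + tan(2) ≈ -5.566 → fails

2 of 4 pairs satisfy the claim.

Answer: (1, 0), (5, 0)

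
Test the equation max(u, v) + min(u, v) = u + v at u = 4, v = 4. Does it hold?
Holds

Substituting u = 4, v = 4:

LHS = max(4, 4) + min(4, 4) = 8
RHS = 4 + 4 = 8

LHS = RHS, so the equation holds at this point.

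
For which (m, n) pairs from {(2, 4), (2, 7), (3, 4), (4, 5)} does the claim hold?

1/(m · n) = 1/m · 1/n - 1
None

Testing each pair:
(2, 4): LHS = 1/8, RHS = -7/8 → fails
(2, 7): LHS = 1/14, RHS = -13/14 → fails
(3, 4): LHS = 1/12, RHS = -11/12 → fails
(4, 5): LHS = 1/20, RHS = -19/20 → fails

No pair satisfies the claim.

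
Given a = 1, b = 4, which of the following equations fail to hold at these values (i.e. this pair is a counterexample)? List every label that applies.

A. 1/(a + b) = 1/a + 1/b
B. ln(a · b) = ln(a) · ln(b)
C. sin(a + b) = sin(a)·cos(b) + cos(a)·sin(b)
A, B

Evaluating each claim at the given values:
A. LHS = 1/5, RHS = 5/4 → fails here (LHS ≠ RHS)
B. LHS = ln(4) ≈ 1.386, RHS = 0 → fails here (LHS ≠ RHS)
C. LHS = sin(5) ≈ -0.9589, RHS = sin(1)·cos(4) + sin(4)·cos(1) ≈ -0.9589 → holds here (LHS = RHS)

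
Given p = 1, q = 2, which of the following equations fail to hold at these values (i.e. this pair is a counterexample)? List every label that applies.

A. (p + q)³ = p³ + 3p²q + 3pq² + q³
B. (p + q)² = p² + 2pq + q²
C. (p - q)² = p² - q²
Evaluating each claim at the given values:
A. LHS = 27, RHS = 27 → holds here (LHS = RHS)
B. LHS = 9, RHS = 9 → holds here (LHS = RHS)
C. LHS = 1, RHS = -3 → fails here (LHS ≠ RHS)

Answer: C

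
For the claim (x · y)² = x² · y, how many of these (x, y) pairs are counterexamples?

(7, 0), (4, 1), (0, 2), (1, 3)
Testing each pair:
(7, 0): LHS = 0, RHS = 0 → satisfies claim
(4, 1): LHS = 16, RHS = 16 → satisfies claim
(0, 2): LHS = 0, RHS = 0 → satisfies claim
(1, 3): LHS = 9, RHS = 3 → counterexample

That makes 1 counterexample.

Answer: 1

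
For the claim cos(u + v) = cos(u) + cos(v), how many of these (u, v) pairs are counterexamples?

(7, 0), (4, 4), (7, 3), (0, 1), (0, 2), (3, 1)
6

Testing each pair:
(7, 0): LHS = cos(7) ≈ 0.7539, RHS = cos(7) + 1 ≈ 1.754 → counterexample
(4, 4): LHS = cos(8) ≈ -0.1455, RHS = 2·cos(4) ≈ -1.307 → counterexample
(7, 3): LHS = cos(10) ≈ -0.8391, RHS = cos(3) + cos(7) ≈ -0.2361 → counterexample
(0, 1): LHS = cos(1) ≈ 0.5403, RHS = cos(1) + 1 ≈ 1.54 → counterexample
(0, 2): LHS = cos(2) ≈ -0.4161, RHS = cos(2) + 1 ≈ 0.5839 → counterexample
(3, 1): LHS = cos(4) ≈ -0.6536, RHS = cos(3) + cos(1) ≈ -0.4497 → counterexample

That makes 6 counterexamples.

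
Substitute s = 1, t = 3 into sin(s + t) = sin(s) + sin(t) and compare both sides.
LHS = sin(1 + 3) = sin(4) ≈ -0.7568
RHS = sin(1) + sin(3) ≈ 0.9826

LHS ≠ RHS (they differ by about 1.739), so the equation does not hold here.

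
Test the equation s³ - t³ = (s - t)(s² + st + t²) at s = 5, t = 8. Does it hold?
Substituting s = 5, t = 8:

LHS = 5³ - 8³ = -387
RHS = (5 - 8)(5² + 5·8 + 8²) = -387

LHS = RHS, so the equation holds at this point.

Answer: Holds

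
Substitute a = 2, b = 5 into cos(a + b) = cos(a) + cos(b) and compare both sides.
LHS = cos(2 + 5) = cos(7) ≈ 0.7539
RHS = cos(2) + cos(5) ≈ -0.1325

LHS ≠ RHS (they differ by about 0.8864), so the equation does not hold here.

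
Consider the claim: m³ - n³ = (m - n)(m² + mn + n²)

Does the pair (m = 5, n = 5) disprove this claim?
No

Substituting m = 5, n = 5:
LHS = 5³ - 5³ = 0
RHS = (5 - 5)(5² + 5·5 + 5²) = 0

The sides agree, so this pair does not disprove the claim.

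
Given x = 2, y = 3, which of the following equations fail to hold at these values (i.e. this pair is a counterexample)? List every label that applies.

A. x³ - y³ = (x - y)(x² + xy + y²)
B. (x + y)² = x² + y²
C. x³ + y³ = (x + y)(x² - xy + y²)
Evaluating each claim at the given values:
A. LHS = -19, RHS = -19 → holds here (LHS = RHS)
B. LHS = 25, RHS = 13 → fails here (LHS ≠ RHS)
C. LHS = 35, RHS = 35 → holds here (LHS = RHS)

Answer: B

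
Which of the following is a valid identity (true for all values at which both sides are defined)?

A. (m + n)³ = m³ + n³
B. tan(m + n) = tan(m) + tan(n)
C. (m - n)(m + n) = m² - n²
C

A: fails at (3, 4) — LHS = 343, RHS = 91.
B: fails at (1, 5) — LHS = tan(6) ≈ -0.291, RHS = tan(5) + tan(1) ≈ -1.823.
C: holds — e.g. at (2, 2), both sides equal 0.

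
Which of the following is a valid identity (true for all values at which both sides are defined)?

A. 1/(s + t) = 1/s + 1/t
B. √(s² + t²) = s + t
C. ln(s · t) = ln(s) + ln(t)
C

A: fails at (3, 4) — LHS = 1/7, RHS = 7/12.
B: fails at (2, 5) — LHS = √(29) ≈ 5.385, RHS = 7.
C: holds — e.g. at (4, 4), both sides equal ln(16) ≈ 2.773.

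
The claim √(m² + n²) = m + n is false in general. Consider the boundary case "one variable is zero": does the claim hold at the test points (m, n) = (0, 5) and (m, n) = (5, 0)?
At (0, 5): LHS = 5, RHS = 5 → equal
At (5, 0): LHS = 5, RHS = 5 → equal

So the claim does hold at both of these boundary points, even though it is not an identity.

Answer: Yes, holds at both test points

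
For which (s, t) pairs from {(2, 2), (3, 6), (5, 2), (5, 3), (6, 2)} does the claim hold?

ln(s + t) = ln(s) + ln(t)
Testing each pair:
(2, 2): LHS = ln(4) ≈ 1.386, RHS = 2·ln(2) ≈ 1.386 → holds
(3, 6): LHS = ln(9) ≈ 2.197, RHS = ln(3) + ln(6) ≈ 2.89 → fails
(5, 2): LHS = ln(7) ≈ 1.946, RHS = ln(2) + ln(5) ≈ 2.303 → fails
(5, 3): LHS = ln(8) ≈ 2.079, RHS = ln(3) + ln(5) ≈ 2.708 → fails
(6, 2): LHS = ln(8) ≈ 2.079, RHS = ln(2) + ln(6) ≈ 2.485 → fails

1 of 5 pairs satisfies the claim.

Answer: (2, 2)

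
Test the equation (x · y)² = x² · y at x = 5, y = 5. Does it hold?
Fails

Substituting x = 5, y = 5:

LHS = (5 · 5)² = 625
RHS = 5² · 5 = 125

LHS ≠ RHS, so the equation does not hold at this point.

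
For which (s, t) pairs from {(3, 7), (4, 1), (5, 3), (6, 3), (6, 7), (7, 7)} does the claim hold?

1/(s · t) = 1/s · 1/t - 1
Testing each pair:
(3, 7): LHS = 1/21, RHS = -20/21 → fails
(4, 1): LHS = 1/4, RHS = -3/4 → fails
(5, 3): LHS = 1/15, RHS = -14/15 → fails
(6, 3): LHS = 1/18, RHS = -17/18 → fails
(6, 7): LHS = 1/42, RHS = -41/42 → fails
(7, 7): LHS = 1/49, RHS = -48/49 → fails

No pair satisfies the claim.

Answer: None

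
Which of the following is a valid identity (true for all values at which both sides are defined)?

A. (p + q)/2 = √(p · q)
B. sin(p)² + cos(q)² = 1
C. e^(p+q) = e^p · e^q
C

A: fails at (4, 6) — LHS = 5, RHS = 2·√(6) ≈ 4.899.
B: fails at (2, 4) — LHS = cos(4)² + sin(2)² ≈ 1.254, RHS = 1.
C: holds — e.g. at (1, 1), both sides equal e^2 ≈ 7.389.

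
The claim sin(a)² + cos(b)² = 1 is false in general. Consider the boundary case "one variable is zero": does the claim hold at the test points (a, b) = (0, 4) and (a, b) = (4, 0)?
No, fails at both test points

At (0, 4): LHS = cos(4)² ≈ 0.4272 ≠ RHS = 1
At (4, 0): LHS = sin(4)² + 1 ≈ 1.573 ≠ RHS = 1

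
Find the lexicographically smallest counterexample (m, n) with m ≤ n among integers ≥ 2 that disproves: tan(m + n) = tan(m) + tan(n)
Substituting (2, 2) into the claim:
LHS = tan(2 + 2) = tan(4) ≈ 1.158
RHS = tan(2) + tan(2) = 2·tan(2) ≈ -4.37

Since LHS ≠ RHS, this pair disproves the claim, and no lexicographically smaller pair (m ≤ n, integers ≥ 2) does.

For instance (4, 8) is also a counterexample (LHS = tan(12) ≈ -0.6359, RHS = tan(8) + tan(4) ≈ -5.642), but it's lexicographically larger.

Answer: (m, n) = (2, 2)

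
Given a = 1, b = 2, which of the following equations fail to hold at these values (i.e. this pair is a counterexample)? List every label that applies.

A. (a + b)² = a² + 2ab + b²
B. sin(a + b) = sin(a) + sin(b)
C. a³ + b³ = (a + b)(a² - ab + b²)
Evaluating each claim at the given values:
A. LHS = 9, RHS = 9 → holds here (LHS = RHS)
B. LHS = sin(3) ≈ 0.1411, RHS = sin(1) + sin(2) ≈ 1.751 → fails here (LHS ≠ RHS)
C. LHS = 9, RHS = 9 → holds here (LHS = RHS)

Answer: B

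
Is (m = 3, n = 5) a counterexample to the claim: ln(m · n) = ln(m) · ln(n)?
Substituting m = 3, n = 5:
LHS = ln(3 · 5) = ln(15) ≈ 2.708
RHS = ln(3) · ln(5) ≈ 1.768

Since LHS ≠ RHS, this pair disproves the claim.

Answer: Yes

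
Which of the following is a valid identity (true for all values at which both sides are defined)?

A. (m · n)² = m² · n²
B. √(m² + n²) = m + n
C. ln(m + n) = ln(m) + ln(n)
A: holds — e.g. at (6, 7), both sides equal 1764.
B: fails at (3, 3) — LHS = 3·√(2) ≈ 4.243, RHS = 6.
C: fails at (3, 5) — LHS = ln(8) ≈ 2.079, RHS = ln(3) + ln(5) ≈ 2.708.

Answer: A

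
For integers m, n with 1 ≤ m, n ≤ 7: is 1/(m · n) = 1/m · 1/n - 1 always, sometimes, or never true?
The claim fails for every pair in the range. For instance at (m, n) = (4, 7): LHS = 1/28, RHS = -27/28.

Answer: Never true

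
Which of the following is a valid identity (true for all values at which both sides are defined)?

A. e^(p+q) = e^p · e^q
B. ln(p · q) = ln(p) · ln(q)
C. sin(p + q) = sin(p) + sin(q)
A: holds — e.g. at (3, 4), both sides equal e^7 ≈ 1097.
B: fails at (6, 7) — LHS = ln(42) ≈ 3.738, RHS = ln(6)·ln(7) ≈ 3.487.
C: fails at (1, 4) — LHS = sin(5) ≈ -0.9589, RHS = sin(4) + sin(1) ≈ 0.08467.

Answer: A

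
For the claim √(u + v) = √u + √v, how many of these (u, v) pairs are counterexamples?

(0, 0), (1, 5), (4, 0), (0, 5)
1

Testing each pair:
(0, 0): LHS = 0, RHS = 0 → satisfies claim
(1, 5): LHS = √(6) ≈ 2.449, RHS = 1 + √(5) ≈ 3.236 → counterexample
(4, 0): LHS = 2, RHS = 2 → satisfies claim
(0, 5): LHS = √(5) ≈ 2.236, RHS = √(5) ≈ 2.236 → satisfies claim

That makes 1 counterexample.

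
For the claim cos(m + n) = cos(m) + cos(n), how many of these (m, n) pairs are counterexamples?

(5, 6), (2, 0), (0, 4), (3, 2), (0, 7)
5

Testing each pair:
(5, 6): LHS = cos(11) ≈ 0.004426, RHS = cos(5) + cos(6) ≈ 1.244 → counterexample
(2, 0): LHS = cos(2) ≈ -0.4161, RHS = cos(2) + 1 ≈ 0.5839 → counterexample
(0, 4): LHS = cos(4) ≈ -0.6536, RHS = cos(4) + 1 ≈ 0.3464 → counterexample
(3, 2): LHS = cos(5) ≈ 0.2837, RHS = cos(3) + cos(2) ≈ -1.406 → counterexample
(0, 7): LHS = cos(7) ≈ 0.7539, RHS = cos(7) + 1 ≈ 1.754 → counterexample

That makes 5 counterexamples.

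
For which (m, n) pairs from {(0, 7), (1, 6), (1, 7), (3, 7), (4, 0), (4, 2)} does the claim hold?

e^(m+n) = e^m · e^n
All pairs

Testing each pair:
(0, 7): LHS = e^7 ≈ 1097, RHS = e^7 ≈ 1097 → holds
(1, 6): LHS = e^7 ≈ 1097, RHS = e^7 ≈ 1097 → holds
(1, 7): LHS = e^8 ≈ 2981, RHS = e^8 ≈ 2981 → holds
(3, 7): LHS = e^10 ≈ 22026.5, RHS = e^10 ≈ 22026.5 → holds
(4, 0): LHS = e^4 ≈ 54.6, RHS = e^4 ≈ 54.6 → holds
(4, 2): LHS = e^6 ≈ 403.4, RHS = e^6 ≈ 403.4 → holds

Every pair satisfies the claim.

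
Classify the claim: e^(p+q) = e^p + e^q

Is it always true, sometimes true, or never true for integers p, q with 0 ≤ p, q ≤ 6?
Never true

The claim fails for every pair in the range. For instance at (p, q) = (2, 6): LHS = e^8 ≈ 2981, RHS = e^2 + e^6 ≈ 410.8.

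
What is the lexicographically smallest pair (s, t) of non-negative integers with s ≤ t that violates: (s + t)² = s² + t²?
(s, t) = (1, 1)

Substituting (1, 1) into the claim:
LHS = (1 + 1)² = 4
RHS = 1² + 1² = 2

Since LHS ≠ RHS, this pair disproves the claim, and no lexicographically smaller pair (s ≤ t, non-negative integers) does.

For instance (2, 4) is also a counterexample (LHS = 36, RHS = 20), but it's lexicographically larger.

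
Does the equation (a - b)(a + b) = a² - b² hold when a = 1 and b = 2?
Substituting a = 1, b = 2:

LHS = (1 - 2)(1 + 2) = -3
RHS = 1² - 2² = -3

LHS = RHS, so the equation holds at this point.

Answer: Holds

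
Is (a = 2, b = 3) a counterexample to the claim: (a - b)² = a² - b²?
Substituting a = 2, b = 3:
LHS = (2 - 3)² = 1
RHS = 2² - 3² = -5

Since LHS ≠ RHS, this pair disproves the claim.

Answer: Yes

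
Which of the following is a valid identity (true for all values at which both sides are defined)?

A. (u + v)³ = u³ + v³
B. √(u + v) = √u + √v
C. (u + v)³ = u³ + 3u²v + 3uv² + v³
A: fails at (1, 3) — LHS = 64, RHS = 28.
B: fails at (4, 6) — LHS = √(10) ≈ 3.162, RHS = 2 + √(6) ≈ 4.449.
C: holds — e.g. at (2, 7), both sides equal 729.

Answer: C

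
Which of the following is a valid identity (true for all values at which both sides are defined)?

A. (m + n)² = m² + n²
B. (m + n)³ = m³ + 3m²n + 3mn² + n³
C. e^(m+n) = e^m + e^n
A: fails at (1, 4) — LHS = 25, RHS = 17.
B: holds — e.g. at (2, 3), both sides equal 125.
C: fails at (2, 4) — LHS = e^6 ≈ 403.4, RHS = e^2 + e^4 ≈ 61.99.

Answer: B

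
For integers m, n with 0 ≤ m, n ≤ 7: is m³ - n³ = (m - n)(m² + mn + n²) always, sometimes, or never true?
Always true

The identity holds for every pair in the range. For instance at (m, n) = (3, 2): both sides equal 19.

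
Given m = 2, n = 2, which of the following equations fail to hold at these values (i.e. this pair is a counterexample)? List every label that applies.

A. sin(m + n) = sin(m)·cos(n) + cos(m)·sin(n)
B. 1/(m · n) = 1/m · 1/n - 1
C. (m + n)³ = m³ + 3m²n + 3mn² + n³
Evaluating each claim at the given values:
A. LHS = sin(4) ≈ -0.7568, RHS = 2·sin(2)·cos(2) ≈ -0.7568 → holds here (LHS = RHS)
B. LHS = 1/4, RHS = -3/4 → fails here (LHS ≠ RHS)
C. LHS = 64, RHS = 64 → holds here (LHS = RHS)

Answer: B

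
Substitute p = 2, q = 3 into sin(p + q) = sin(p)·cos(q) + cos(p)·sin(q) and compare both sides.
LHS = sin(2 + 3) = sin(5) ≈ -0.9589
RHS = sin(2)·cos(3) + cos(2)·sin(3) = sin(2)·cos(3) + sin(3)·cos(2) ≈ -0.9589

LHS = RHS: the two sides agree.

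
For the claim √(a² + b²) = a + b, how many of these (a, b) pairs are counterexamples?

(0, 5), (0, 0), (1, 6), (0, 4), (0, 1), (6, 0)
Testing each pair:
(0, 5): LHS = 5, RHS = 5 → satisfies claim
(0, 0): LHS = 0, RHS = 0 → satisfies claim
(1, 6): LHS = √(37) ≈ 6.083, RHS = 7 → counterexample
(0, 4): LHS = 4, RHS = 4 → satisfies claim
(0, 1): LHS = 1, RHS = 1 → satisfies claim
(6, 0): LHS = 6, RHS = 6 → satisfies claim

That makes 1 counterexample.

Answer: 1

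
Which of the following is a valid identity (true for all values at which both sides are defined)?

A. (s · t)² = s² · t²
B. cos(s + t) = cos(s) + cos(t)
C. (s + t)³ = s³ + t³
A

A: holds — e.g. at (2, 5), both sides equal 100.
B: fails at (4, 4) — LHS = cos(8) ≈ -0.1455, RHS = 2·cos(4) ≈ -1.307.
C: fails at (3, 5) — LHS = 512, RHS = 152.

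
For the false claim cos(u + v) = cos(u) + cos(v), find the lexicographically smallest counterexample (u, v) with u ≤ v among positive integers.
Substituting (1, 1) into the claim:
LHS = cos(1 + 1) = cos(2) ≈ -0.4161
RHS = cos(1) + cos(1) = 2·cos(1) ≈ 1.081

Since LHS ≠ RHS, this pair disproves the claim, and no lexicographically smaller pair (u ≤ v, positive integers) does.

For instance (5, 6) is also a counterexample (LHS = cos(11) ≈ 0.004426, RHS = cos(5) + cos(6) ≈ 1.244), but it's lexicographically larger.

Answer: (u, v) = (1, 1)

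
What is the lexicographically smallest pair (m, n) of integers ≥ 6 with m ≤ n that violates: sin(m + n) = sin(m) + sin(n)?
(m, n) = (6, 6)

Substituting (6, 6) into the claim:
LHS = sin(6 + 6) = sin(12) ≈ -0.5366
RHS = sin(6) + sin(6) = 2·sin(6) ≈ -0.5588

Since LHS ≠ RHS, this pair disproves the claim, and no lexicographically smaller pair (m ≤ n, integers ≥ 6) does.

For instance (7, 11) is also a counterexample (LHS = sin(18) ≈ -0.751, RHS = sin(11) + sin(7) ≈ -0.343), but it's lexicographically larger.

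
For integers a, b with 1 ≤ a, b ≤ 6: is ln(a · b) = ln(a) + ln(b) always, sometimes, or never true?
The identity holds for every pair in the range. For instance at (a, b) = (1, 2): both sides equal ln(2) ≈ 0.6931.

Answer: Always true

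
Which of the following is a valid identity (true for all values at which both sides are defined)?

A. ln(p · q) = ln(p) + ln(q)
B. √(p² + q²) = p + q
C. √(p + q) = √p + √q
A: holds — e.g. at (6, 7), both sides equal ln(42) ≈ 3.738.
B: fails at (1, 2) — LHS = √(5) ≈ 2.236, RHS = 3.
C: fails at (5, 5) — LHS = √(10) ≈ 3.162, RHS = 2·√(5) ≈ 4.472.

Answer: A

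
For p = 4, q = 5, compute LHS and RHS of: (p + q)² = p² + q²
LHS = (4 + 5)² = 81
RHS = 4² + 5² = 41

LHS ≠ RHS, so the equation does not hold here.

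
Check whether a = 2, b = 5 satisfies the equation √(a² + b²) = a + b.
Fails

Substituting a = 2, b = 5:

LHS = √(2² + 5²) = √(29) ≈ 5.385
RHS = 2 + 5 = 7

LHS ≠ RHS, so the equation does not hold at this point.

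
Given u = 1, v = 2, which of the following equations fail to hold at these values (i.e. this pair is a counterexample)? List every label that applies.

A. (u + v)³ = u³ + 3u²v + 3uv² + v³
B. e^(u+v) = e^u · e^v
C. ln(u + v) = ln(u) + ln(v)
C

Evaluating each claim at the given values:
A. LHS = 27, RHS = 27 → holds here (LHS = RHS)
B. LHS = e^3 ≈ 20.09, RHS = e^3 ≈ 20.09 → holds here (LHS = RHS)
C. LHS = ln(3) ≈ 1.099, RHS = ln(2) ≈ 0.6931 → fails here (LHS ≠ RHS)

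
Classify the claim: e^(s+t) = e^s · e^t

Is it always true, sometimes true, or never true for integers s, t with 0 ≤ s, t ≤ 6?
The identity holds for every pair in the range. For instance at (s, t) = (0, 3): both sides equal e^3 ≈ 20.09.

Answer: Always true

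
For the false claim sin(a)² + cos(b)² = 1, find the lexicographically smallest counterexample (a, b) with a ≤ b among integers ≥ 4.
Substituting (4, 5) into the claim:
LHS = sin(4)² + cos(5)² ≈ 0.6532
RHS = 1

Since LHS ≠ RHS, this pair disproves the claim, and no lexicographically smaller pair (a ≤ b, integers ≥ 4) does.

For instance (5, 6) is also a counterexample (LHS = sin(5)² + cos(6)² ≈ 1.841, RHS = 1), but it's lexicographically larger.

Answer: (a, b) = (4, 5)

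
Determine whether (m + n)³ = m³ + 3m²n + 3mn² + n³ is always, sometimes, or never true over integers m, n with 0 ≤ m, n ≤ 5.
Always true

The identity holds for every pair in the range. For instance at (m, n) = (1, 5): both sides equal 216.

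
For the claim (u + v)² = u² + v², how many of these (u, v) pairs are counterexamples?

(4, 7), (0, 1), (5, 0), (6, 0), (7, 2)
2

Testing each pair:
(4, 7): LHS = 121, RHS = 65 → counterexample
(0, 1): LHS = 1, RHS = 1 → satisfies claim
(5, 0): LHS = 25, RHS = 25 → satisfies claim
(6, 0): LHS = 36, RHS = 36 → satisfies claim
(7, 2): LHS = 81, RHS = 53 → counterexample

That makes 2 counterexamples.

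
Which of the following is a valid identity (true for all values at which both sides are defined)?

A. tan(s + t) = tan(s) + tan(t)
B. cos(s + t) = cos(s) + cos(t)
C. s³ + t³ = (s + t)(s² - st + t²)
C

A: fails at (2, 7) — LHS = tan(9) ≈ -0.4523, RHS = tan(2) + tan(7) ≈ -1.314.
B: fails at (3, 5) — LHS = cos(8) ≈ -0.1455, RHS = cos(3) + cos(5) ≈ -0.7063.
C: holds — e.g. at (5, 5), both sides equal 250.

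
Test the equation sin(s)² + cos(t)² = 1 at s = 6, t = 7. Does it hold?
Fails

Substituting s = 6, t = 7:

LHS = sin(6)² + cos(7)² ≈ 0.6464
RHS = 1

LHS ≠ RHS, so the equation does not hold at this point.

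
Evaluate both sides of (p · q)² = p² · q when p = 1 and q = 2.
LHS = (1 · 2)² = 4
RHS = 1² · 2 = 2

LHS ≠ RHS, so the equation does not hold here.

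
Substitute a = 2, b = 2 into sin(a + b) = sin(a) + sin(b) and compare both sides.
LHS = sin(2 + 2) = sin(4) ≈ -0.7568
RHS = sin(2) + sin(2) = 2·sin(2) ≈ 1.819

LHS ≠ RHS (they differ by about 2.575), so the equation does not hold here.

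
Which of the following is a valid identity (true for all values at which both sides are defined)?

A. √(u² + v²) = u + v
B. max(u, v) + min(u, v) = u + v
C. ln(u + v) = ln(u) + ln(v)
B

A: fails at (3, 4) — LHS = 5, RHS = 7.
B: holds — e.g. at (4, 6), both sides equal 10.
C: fails at (1, 5) — LHS = ln(6) ≈ 1.792, RHS = ln(5) ≈ 1.609.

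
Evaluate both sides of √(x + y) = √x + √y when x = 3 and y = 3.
LHS = √(3 + 3) = √(6) ≈ 2.449
RHS = √3 + √3 = 2·√(3) ≈ 3.464

LHS ≠ RHS (they differ by about 1.015), so the equation does not hold here.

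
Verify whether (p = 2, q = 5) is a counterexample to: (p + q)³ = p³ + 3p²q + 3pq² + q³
No

Substituting p = 2, q = 5:
LHS = (2 + 5)³ = 343
RHS = 2³ + 3·2²·5 + 3·2·5² + 5³ = 343

The sides agree, so this pair does not disprove the claim.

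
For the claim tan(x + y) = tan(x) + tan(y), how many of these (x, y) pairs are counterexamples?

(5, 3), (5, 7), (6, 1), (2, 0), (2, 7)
Testing each pair:
(5, 3): LHS = tan(8) ≈ -6.8, RHS = tan(5) + tan(3) ≈ -3.523 → counterexample
(5, 7): LHS = tan(12) ≈ -0.6359, RHS = tan(5) + tan(7) ≈ -2.509 → counterexample
(6, 1): LHS = tan(7) ≈ 0.8714, RHS = tan(6) + tan(1) ≈ 1.266 → counterexample
(2, 0): LHS = tan(2) ≈ -2.185, RHS = tan(2) ≈ -2.185 → satisfies claim
(2, 7): LHS = tan(9) ≈ -0.4523, RHS = tan(2) + tan(7) ≈ -1.314 → counterexample

That makes 4 counterexamples.

Answer: 4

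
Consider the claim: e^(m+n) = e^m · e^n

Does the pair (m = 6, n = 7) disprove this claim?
Substituting m = 6, n = 7:
LHS = e^(6+7) = e^13 ≈ 442413.4
RHS = e^6 · e^7 = e^13 ≈ 442413.4

The sides agree, so this pair does not disprove the claim.

Answer: No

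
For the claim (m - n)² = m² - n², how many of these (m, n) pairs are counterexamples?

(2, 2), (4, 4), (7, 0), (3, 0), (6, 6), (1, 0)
0

Testing each pair:
(2, 2): LHS = 0, RHS = 0 → satisfies claim
(4, 4): LHS = 0, RHS = 0 → satisfies claim
(7, 0): LHS = 49, RHS = 49 → satisfies claim
(3, 0): LHS = 9, RHS = 9 → satisfies claim
(6, 6): LHS = 0, RHS = 0 → satisfies claim
(1, 0): LHS = 1, RHS = 1 → satisfies claim

That makes 0 counterexamples.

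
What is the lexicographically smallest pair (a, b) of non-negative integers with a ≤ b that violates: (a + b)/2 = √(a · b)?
(a, b) = (0, 1)

Substituting (0, 1) into the claim:
LHS = (0 + 1)/2 = 1/2
RHS = √(0 · 1) = 0

Since LHS ≠ RHS, this pair disproves the claim, and no lexicographically smaller pair (a ≤ b, non-negative integers) does.

For instance (0, 4) is also a counterexample (LHS = 2, RHS = 0), but it's lexicographically larger.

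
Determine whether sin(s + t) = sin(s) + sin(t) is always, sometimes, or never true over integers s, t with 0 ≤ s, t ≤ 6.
Sometimes true

It holds at (s, t) = (0, 5) (both sides equal sin(5) ≈ -0.9589), but fails at (s, t) = (2, 4) (LHS = sin(6) ≈ -0.2794, RHS = sin(4) + sin(2) ≈ 0.1525).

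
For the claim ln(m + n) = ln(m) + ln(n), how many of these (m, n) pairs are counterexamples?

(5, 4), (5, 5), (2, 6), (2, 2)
3

Testing each pair:
(5, 4): LHS = ln(9) ≈ 2.197, RHS = ln(4) + ln(5) ≈ 2.996 → counterexample
(5, 5): LHS = ln(10) ≈ 2.303, RHS = 2·ln(5) ≈ 3.219 → counterexample
(2, 6): LHS = ln(8) ≈ 2.079, RHS = ln(2) + ln(6) ≈ 2.485 → counterexample
(2, 2): LHS = ln(4) ≈ 1.386, RHS = 2·ln(2) ≈ 1.386 → satisfies claim

That makes 3 counterexamples.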